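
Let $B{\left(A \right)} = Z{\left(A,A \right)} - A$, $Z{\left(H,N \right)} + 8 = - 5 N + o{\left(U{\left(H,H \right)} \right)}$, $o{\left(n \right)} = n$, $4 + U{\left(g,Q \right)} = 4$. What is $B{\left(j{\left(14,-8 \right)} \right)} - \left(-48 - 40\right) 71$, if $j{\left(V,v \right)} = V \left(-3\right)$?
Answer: $6492$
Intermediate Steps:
$U{\left(g,Q \right)} = 0$ ($U{\left(g,Q \right)} = -4 + 4 = 0$)
$j{\left(V,v \right)} = - 3 V$
$Z{\left(H,N \right)} = -8 - 5 N$ ($Z{\left(H,N \right)} = -8 + \left(- 5 N + 0\right) = -8 - 5 N$)
$B{\left(A \right)} = -8 - 6 A$ ($B{\left(A \right)} = \left(-8 - 5 A\right) - A = -8 - 6 A$)
$B{\left(j{\left(14,-8 \right)} \right)} - \left(-48 - 40\right) 71 = \left(-8 - 6 \left(\left(-3\right) 14\right)\right) - \left(-48 - 40\right) 71 = \left(-8 - -252\right) - \left(-88\right) 71 = \left(-8 + 252\right) - -6248 = 244 + 6248 = 6492$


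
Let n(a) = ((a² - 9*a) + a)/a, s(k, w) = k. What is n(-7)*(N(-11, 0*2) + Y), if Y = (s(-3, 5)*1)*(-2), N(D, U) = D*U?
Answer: -90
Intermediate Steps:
Y = 6 (Y = -3*1*(-2) = -3*(-2) = 6)
n(a) = (a² - 8*a)/a
n(-7)*(N(-11, 0*2) + Y) = (-8 - 7)*(-0*2 + 6) = -15*(-11*0 + 6) = -15*(0 + 6) = -15*6 = -90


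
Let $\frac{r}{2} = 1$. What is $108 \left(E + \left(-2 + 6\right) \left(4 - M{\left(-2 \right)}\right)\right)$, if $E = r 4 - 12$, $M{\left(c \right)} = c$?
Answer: $2160$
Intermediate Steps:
$r = 2$ ($r = 2 \cdot 1 = 2$)
$E = -4$ ($E = 2 \cdot 4 - 12 = 8 - 12 = -4$)
$108 \left(E + \left(-2 + 6\right) \left(4 - M{\left(-2 \right)}\right)\right) = 108 \left(-4 + \left(-2 + 6\right) \left(4 - -2\right)\right) = 108 \left(-4 + 4 \left(4 + 2\right)\right) = 108 \left(-4 + 4 \cdot 6\right) = 108 \left(-4 + 24\right) = 108 \cdot 20 = 2160$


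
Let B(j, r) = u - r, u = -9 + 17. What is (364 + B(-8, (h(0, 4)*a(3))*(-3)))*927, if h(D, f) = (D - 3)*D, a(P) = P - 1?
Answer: 344844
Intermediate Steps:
a(P) = -1 + P
h(D, f) = D*(-3 + D) (h(D, f) = (-3 + D)*D = D*(-3 + D))
u = 8
B(j, r) = 8 - r
(364 + B(-8, (h(0, 4)*a(3))*(-3)))*927 = (364 + (8 - (0*(-3 + 0))*(-1 + 3)*(-3)))*927 = (364 + (8 - (0*(-3))*2*(-3)))*927 = (364 + (8 - 0*2*(-3)))*927 = (364 + (8 - 0*(-3)))*927 = (364 + (8 - 1*0))*927 = (364 + (8 + 0))*927 = (364 + 8)*927 = 372*927 = 344844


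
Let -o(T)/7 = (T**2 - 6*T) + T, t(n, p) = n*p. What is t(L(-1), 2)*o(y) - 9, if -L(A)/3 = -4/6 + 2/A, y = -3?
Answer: -2697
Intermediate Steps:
L(A) = 2 - 6/A (L(A) = -3*(-4/6 + 2/A) = -3*(-4*1/6 + 2/A) = -3*(-2/3 + 2/A) = 2 - 6/A)
o(T) = -7*T**2 + 35*T (o(T) = -7*((T**2 - 6*T) + T) = -7*(T**2 - 5*T) = -7*T**2 + 35*T)
t(L(-1), 2)*o(y) - 9 = ((2 - 6/(-1))*2)*(7*(-3)*(5 - 1*(-3))) - 9 = ((2 - 6*(-1))*2)*(7*(-3)*(5 + 3)) - 9 = ((2 + 6)*2)*(7*(-3)*8) - 9 = (8*2)*(-168) - 9 = 16*(-168) - 9 = -2688 - 9 = -2697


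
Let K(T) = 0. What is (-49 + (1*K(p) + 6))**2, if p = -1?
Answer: 1849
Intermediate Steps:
(-49 + (1*K(p) + 6))**2 = (-49 + (1*0 + 6))**2 = (-49 + (0 + 6))**2 = (-49 + 6)**2 = (-43)**2 = 1849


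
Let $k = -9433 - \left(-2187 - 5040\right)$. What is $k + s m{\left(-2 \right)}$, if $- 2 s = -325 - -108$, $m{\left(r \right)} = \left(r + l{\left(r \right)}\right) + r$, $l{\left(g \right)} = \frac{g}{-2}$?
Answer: $- \frac{5063}{2} \approx -2531.5$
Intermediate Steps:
$l{\left(g \right)} = - \frac{g}{2}$ ($l{\left(g \right)} = g \left(- \frac{1}{2}\right) = - \frac{g}{2}$)
$k = -2206$ ($k = -9433 - \left(-2187 - 5040\right) = -9433 - -7227 = -9433 + 7227 = -2206$)
$m{\left(r \right)} = \frac{3 r}{2}$ ($m{\left(r \right)} = \left(r - \frac{r}{2}\right) + r = \frac{r}{2} + r = \frac{3 r}{2}$)
$s = \frac{217}{2}$ ($s = - \frac{-325 - -108}{2} = - \frac{-325 + 108}{2} = \left(- \frac{1}{2}\right) \left(-217\right) = \frac{217}{2} \approx 108.5$)
$k + s m{\left(-2 \right)} = -2206 + \frac{217 \cdot \frac{3}{2} \left(-2\right)}{2} = -2206 + \frac{217}{2} \left(-3\right) = -2206 - \frac{651}{2} = - \frac{5063}{2}$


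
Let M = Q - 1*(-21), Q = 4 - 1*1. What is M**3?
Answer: 13824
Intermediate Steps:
Q = 3 (Q = 4 - 1 = 3)
M = 24 (M = 3 - 1*(-21) = 3 + 21 = 24)
M**3 = 24**3 = 13824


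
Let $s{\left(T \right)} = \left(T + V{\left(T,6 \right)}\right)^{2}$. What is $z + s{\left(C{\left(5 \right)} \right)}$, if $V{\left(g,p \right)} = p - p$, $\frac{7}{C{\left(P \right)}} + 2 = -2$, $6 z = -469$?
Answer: $- \frac{3605}{48} \approx -75.104$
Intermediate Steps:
$z = - \frac{469}{6}$ ($z = \frac{1}{6} \left(-469\right) = - \frac{469}{6} \approx -78.167$)
$C{\left(P \right)} = - \frac{7}{4}$ ($C{\left(P \right)} = \frac{7}{-2 - 2} = \frac{7}{-4} = 7 \left(- \frac{1}{4}\right) = - \frac{7}{4}$)
$V{\left(g,p \right)} = 0$
$s{\left(T \right)} = T^{2}$ ($s{\left(T \right)} = \left(T + 0\right)^{2} = T^{2}$)
$z + s{\left(C{\left(5 \right)} \right)} = - \frac{469}{6} + \left(- \frac{7}{4}\right)^{2} = - \frac{469}{6} + \frac{49}{16} = - \frac{3605}{48}$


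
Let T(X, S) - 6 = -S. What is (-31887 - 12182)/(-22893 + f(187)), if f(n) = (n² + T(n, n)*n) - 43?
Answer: 44069/21814 ≈ 2.0202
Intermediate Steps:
T(X, S) = 6 - S
f(n) = -43 + n² + n*(6 - n) (f(n) = (n² + (6 - n)*n) - 43 = (n² + n*(6 - n)) - 43 = -43 + n² + n*(6 - n))
(-31887 - 12182)/(-22893 + f(187)) = (-31887 - 12182)/(-22893 + (-43 + 6*187)) = -44069/(-22893 + (-43 + 1122)) = -44069/(-22893 + 1079) = -44069/(-21814) = -44069*(-1/21814) = 44069/21814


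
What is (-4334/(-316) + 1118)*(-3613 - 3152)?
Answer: -1209656415/158 ≈ -7.6561e+6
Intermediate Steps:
(-4334/(-316) + 1118)*(-3613 - 3152) = (-4334*(-1/316) + 1118)*(-6765) = (2167/158 + 1118)*(-6765) = (178811/158)*(-6765) = -1209656415/158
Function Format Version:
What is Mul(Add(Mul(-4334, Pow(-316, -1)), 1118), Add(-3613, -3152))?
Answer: Rational(-1209656415, 158) ≈ -7.6561e+6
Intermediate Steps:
Mul(Add(Mul(-4334, Pow(-316, -1)), 1118), Add(-3613, -3152)) = Mul(Add(Mul(-4334, Rational(-1, 316)), 1118), -6765) = Mul(Add(Rational(2167, 158), 1118), -6765) = Mul(Rational(178811, 158), -6765) = Rational(-1209656415, 158)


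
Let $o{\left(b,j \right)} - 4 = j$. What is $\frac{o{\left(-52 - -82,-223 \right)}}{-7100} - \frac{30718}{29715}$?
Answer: $- \frac{42318043}{42195300} \approx -1.0029$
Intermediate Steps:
$o{\left(b,j \right)} = 4 + j$
$\frac{o{\left(-52 - -82,-223 \right)}}{-7100} - \frac{30718}{29715} = \frac{4 - 223}{-7100} - \frac{30718}{29715} = \left(-219\right) \left(- \frac{1}{7100}\right) - \frac{30718}{29715} = \frac{219}{7100} - \frac{30718}{29715} = - \frac{42318043}{42195300}$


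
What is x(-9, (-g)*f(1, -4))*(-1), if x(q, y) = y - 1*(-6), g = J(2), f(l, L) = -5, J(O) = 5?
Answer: -31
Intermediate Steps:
g = 5
x(q, y) = 6 + y (x(q, y) = y + 6 = 6 + y)
x(-9, (-g)*f(1, -4))*(-1) = (6 - 1*5*(-5))*(-1) = (6 - 5*(-5))*(-1) = (6 + 25)*(-1) = 31*(-1) = -31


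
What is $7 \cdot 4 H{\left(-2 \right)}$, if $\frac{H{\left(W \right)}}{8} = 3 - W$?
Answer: $1120$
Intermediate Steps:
$H{\left(W \right)} = 24 - 8 W$ ($H{\left(W \right)} = 8 \left(3 - W\right) = 24 - 8 W$)
$7 \cdot 4 H{\left(-2 \right)} = 7 \cdot 4 \left(24 - -16\right) = 28 \left(24 + 16\right) = 28 \cdot 40 = 1120$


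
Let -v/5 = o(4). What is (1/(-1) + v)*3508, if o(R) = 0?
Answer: -3508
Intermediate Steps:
v = 0 (v = -5*0 = 0)
(1/(-1) + v)*3508 = (1/(-1) + 0)*3508 = (-1*1 + 0)*3508 = (-1 + 0)*3508 = -1*3508 = -3508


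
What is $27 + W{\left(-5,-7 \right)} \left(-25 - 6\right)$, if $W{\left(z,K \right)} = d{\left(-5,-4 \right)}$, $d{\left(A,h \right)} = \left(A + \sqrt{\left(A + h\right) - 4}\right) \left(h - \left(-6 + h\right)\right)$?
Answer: $957 - 186 i \sqrt{13} \approx 957.0 - 670.63 i$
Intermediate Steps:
$d{\left(A,h \right)} = 6 A + 6 \sqrt{-4 + A + h}$ ($d{\left(A,h \right)} = \left(A + \sqrt{-4 + A + h}\right) 6 = 6 A + 6 \sqrt{-4 + A + h}$)
$W{\left(z,K \right)} = -30 + 6 i \sqrt{13}$ ($W{\left(z,K \right)} = 6 \left(-5\right) + 6 \sqrt{-4 - 5 - 4} = -30 + 6 \sqrt{-13} = -30 + 6 i \sqrt{13}$)
$27 + W{\left(-5,-7 \right)} \left(-25 - 6\right) = 27 + \left(-30 + 6 i \sqrt{13}\right) \left(-25 - 6\right) = 27 + \left(-30 + 6 i \sqrt{13}\right) \left(-31\right) = 27 + \left(930 - 186 i \sqrt{13}\right) = 957 - 186 i \sqrt{13}$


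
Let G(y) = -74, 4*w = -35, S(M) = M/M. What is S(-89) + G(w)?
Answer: -73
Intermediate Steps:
S(M) = 1
w = -35/4 (w = (1/4)*(-35) = -35/4 ≈ -8.7500)
S(-89) + G(w) = 1 - 74 = -73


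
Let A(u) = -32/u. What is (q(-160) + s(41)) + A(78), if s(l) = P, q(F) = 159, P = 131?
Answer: 11294/39 ≈ 289.59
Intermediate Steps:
s(l) = 131
(q(-160) + s(41)) + A(78) = (159 + 131) - 32/78 = 290 - 32*1/78 = 290 - 16/39 = 11294/39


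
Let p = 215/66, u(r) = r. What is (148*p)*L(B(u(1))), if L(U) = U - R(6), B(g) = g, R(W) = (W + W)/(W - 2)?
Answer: -31820/33 ≈ -964.24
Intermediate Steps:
R(W) = 2*W/(-2 + W) (R(W) = (2*W)/(-2 + W) = 2*W/(-2 + W))
p = 215/66 (p = 215*(1/66) = 215/66 ≈ 3.2576)
L(U) = -3 + U (L(U) = U - 2*6/(-2 + 6) = U - 2*6/4 = U - 1*3 = U - 3 = -3 + U)
(148*p)*L(B(u(1))) = (148*(215/66))*(-3 + 1) = (15910/33)*(-2) = -31820/33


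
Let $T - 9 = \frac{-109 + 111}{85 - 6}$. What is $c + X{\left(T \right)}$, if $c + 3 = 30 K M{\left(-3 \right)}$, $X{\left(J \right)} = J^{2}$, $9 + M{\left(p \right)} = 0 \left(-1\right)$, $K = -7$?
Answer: $\frac{12285136}{6241} \approx 1968.5$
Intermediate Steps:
$T = \frac{713}{79}$ ($T = 9 + \frac{-109 + 111}{85 - 6} = 9 + \frac{2}{79} = \frac{713}{79} \approx 9.0253$)
$M{\left(p \right)} = -9$ ($M{\left(p \right)} = -9 + 0 \left(-1\right) = -9 + 0 = -9$)
$c = 1887$ ($c = -3 + 30 \left(-7\right) \left(-9\right) = -3 - -1890 = -3 + 1890 = 1887$)
$c + X{\left(T \right)} = 1887 + \left(\frac{713}{79}\right)^{2} = 1887 + \frac{508369}{6241} = \frac{12285136}{6241}$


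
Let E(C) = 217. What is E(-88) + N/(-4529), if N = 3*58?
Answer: 982619/4529 ≈ 216.96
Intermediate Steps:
N = 174
E(-88) + N/(-4529) = 217 + 174/(-4529) = 217 + 174*(-1/4529) = 217 - 174/4529 = 982619/4529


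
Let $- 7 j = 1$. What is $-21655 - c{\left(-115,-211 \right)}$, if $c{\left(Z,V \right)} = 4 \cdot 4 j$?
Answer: $- \frac{151569}{7} \approx -21653.0$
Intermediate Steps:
$j = - \frac{1}{7}$ ($j = \left(- \frac{1}{7}\right) 1 = - \frac{1}{7} \approx -0.14286$)
$c{\left(Z,V \right)} = - \frac{16}{7}$ ($c{\left(Z,V \right)} = 4 \cdot 4 \left(- \frac{1}{7}\right) = 16 \left(- \frac{1}{7}\right) = - \frac{16}{7}$)
$-21655 - c{\left(-115,-211 \right)} = -21655 - - \frac{16}{7} = -21655 + \frac{16}{7} = - \frac{151569}{7}$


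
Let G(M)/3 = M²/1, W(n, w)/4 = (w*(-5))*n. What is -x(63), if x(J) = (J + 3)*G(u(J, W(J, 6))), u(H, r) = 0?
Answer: 0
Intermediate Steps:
W(n, w) = -20*n*w (W(n, w) = 4*((w*(-5))*n) = 4*((-5*w)*n) = 4*(-5*n*w) = -20*n*w)
G(M) = 3*M² (G(M) = 3*(M²/1) = 3*(M²*1) = 3*M²)
x(J) = 0 (x(J) = (J + 3)*(3*0²) = (3 + J)*(3*0) = (3 + J)*0 = 0)
-x(63) = -1*0 = 0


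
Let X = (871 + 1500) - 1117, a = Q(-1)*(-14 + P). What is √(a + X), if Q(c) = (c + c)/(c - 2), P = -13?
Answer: 2*√309 ≈ 35.157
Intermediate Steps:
Q(c) = 2*c/(-2 + c) (Q(c) = (2*c)/(-2 + c) = 2*c/(-2 + c))
a = -18 (a = (2*(-1)/(-2 - 1))*(-14 - 13) = (2*(-1)/(-3))*(-27) = (2*(-1)*(-⅓))*(-27) = (⅔)*(-27) = -18)
X = 1254 (X = 2371 - 1117 = 1254)
√(a + X) = √(-18 + 1254) = √1236 = 2*√309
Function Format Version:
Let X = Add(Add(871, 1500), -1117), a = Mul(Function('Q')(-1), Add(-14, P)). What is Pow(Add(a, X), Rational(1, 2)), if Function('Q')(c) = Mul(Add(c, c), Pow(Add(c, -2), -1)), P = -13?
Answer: Mul(2, Pow(309, Rational(1, 2))) ≈ 35.157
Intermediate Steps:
Function('Q')(c) = Mul(2, c, Pow(Add(-2, c), -1)) (Function('Q')(c) = Mul(Mul(2, c), Pow(Add(-2, c), -1)) = Mul(2, c, Pow(Add(-2, c), -1)))
a = -18 (a = Mul(Mul(2, -1, Pow(Add(-2, -1), -1)), Add(-14, -13)) = Mul(Mul(2, -1, Pow(-3, -1)), -27) = Mul(Mul(2, -1, Rational(-1, 3)), -27) = Mul(Rational(2, 3), -27) = -18)
X = 1254 (X = Add(2371, -1117) = 1254)
Pow(Add(a, X), Rational(1, 2)) = Pow(Add(-18, 1254), Rational(1, 2)) = Pow(1236, Rational(1, 2)) = Mul(2, Pow(309, Rational(1, 2)))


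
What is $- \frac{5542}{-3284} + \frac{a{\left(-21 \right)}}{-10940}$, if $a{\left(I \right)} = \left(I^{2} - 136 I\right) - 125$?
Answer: $\frac{6276579}{4490870} \approx 1.3976$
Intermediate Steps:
$a{\left(I \right)} = -125 + I^{2} - 136 I$
$- \frac{5542}{-3284} + \frac{a{\left(-21 \right)}}{-10940} = - \frac{5542}{-3284} + \frac{-125 + \left(-21\right)^{2} - -2856}{-10940} = \left(-5542\right) \left(- \frac{1}{3284}\right) + \left(-125 + 441 + 2856\right) \left(- \frac{1}{10940}\right) = \frac{2771}{1642} + 3172 \left(- \frac{1}{10940}\right) = \frac{2771}{1642} - \frac{793}{2735} = \frac{6276579}{4490870}$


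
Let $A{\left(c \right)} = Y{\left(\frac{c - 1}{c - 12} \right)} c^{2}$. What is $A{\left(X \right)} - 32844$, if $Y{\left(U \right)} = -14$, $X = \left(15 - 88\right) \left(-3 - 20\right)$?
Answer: $-39499418$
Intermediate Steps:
$X = 1679$ ($X = \left(-73\right) \left(-23\right) = 1679$)
$A{\left(c \right)} = - 14 c^{2}$
$A{\left(X \right)} - 32844 = - 14 \cdot 1679^{2} - 32844 = \left(-14\right) 2819041 - 32844 = -39466574 - 32844 = -39499418$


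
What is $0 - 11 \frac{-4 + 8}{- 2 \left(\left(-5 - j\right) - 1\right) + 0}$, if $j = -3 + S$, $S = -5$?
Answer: $11$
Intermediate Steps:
$j = -8$ ($j = -3 - 5 = -8$)
$0 - 11 \frac{-4 + 8}{- 2 \left(\left(-5 - j\right) - 1\right) + 0} = 0 - 11 \frac{-4 + 8}{- 2 \left(\left(-5 - -8\right) - 1\right) + 0} = 0 - 11 \frac{4}{- 2 \left(\left(-5 + 8\right) - 1\right) + 0} = 0 - 11 \frac{4}{- 2 \left(3 - 1\right) + 0} = 0 - 11 \frac{4}{\left(-2\right) 2 + 0} = 0 - 11 \frac{4}{-4 + 0} = 0 - 11 \frac{4}{-4} = 0 - 11 \cdot 4 \left(- \frac{1}{4}\right) = 0 - -11 = 0 + 11 = 11$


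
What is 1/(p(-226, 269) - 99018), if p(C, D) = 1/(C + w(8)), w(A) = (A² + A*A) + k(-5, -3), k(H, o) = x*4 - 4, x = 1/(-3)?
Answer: -310/30695583 ≈ -1.0099e-5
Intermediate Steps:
x = -⅓ ≈ -0.33333
k(H, o) = -16/3 (k(H, o) = -⅓*4 - 4 = -4/3 - 4 = -16/3)
w(A) = -16/3 + 2*A² (w(A) = (A² + A*A) - 16/3 = (A² + A²) - 16/3 = 2*A² - 16/3 = -16/3 + 2*A²)
p(C, D) = 1/(368/3 + C) (p(C, D) = 1/(C + (-16/3 + 2*8²)) = 1/(C + (-16/3 + 2*64)) = 1/(C + (-16/3 + 128)) = 1/(C + 368/3) = 1/(368/3 + C))
1/(p(-226, 269) - 99018) = 1/(3/(368 + 3*(-226)) - 99018) = 1/(3/(368 - 678) - 99018) = 1/(3/(-310) - 99018) = 1/(3*(-1/310) - 99018) = 1/(-3/310 - 99018) = 1/(-30695583/310) = -310/30695583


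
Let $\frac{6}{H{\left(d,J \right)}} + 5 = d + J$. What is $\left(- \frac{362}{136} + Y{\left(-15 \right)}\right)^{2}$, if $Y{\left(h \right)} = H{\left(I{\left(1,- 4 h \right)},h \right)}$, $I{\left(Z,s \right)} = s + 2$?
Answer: $\frac{1437601}{226576} \approx 6.3449$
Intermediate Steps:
$I{\left(Z,s \right)} = 2 + s$
$H{\left(d,J \right)} = \frac{6}{-5 + J + d}$ ($H{\left(d,J \right)} = \frac{6}{-5 + \left(d + J\right)} = \frac{6}{-5 + \left(J + d\right)} = \frac{6}{-5 + J + d}$)
$Y{\left(h \right)} = \frac{6}{-3 - 3 h}$ ($Y{\left(h \right)} = \frac{6}{-5 + h - \left(-2 + 4 h\right)} = \frac{6}{-3 - 3 h}$)
$\left(- \frac{362}{136} + Y{\left(-15 \right)}\right)^{2} = \left(- \frac{362}{136} - \frac{2}{1 - 15}\right)^{2} = \left(\left(-362\right) \frac{1}{136} - \frac{2}{-14}\right)^{2} = \left(- \frac{181}{68} - - \frac{1}{7}\right)^{2} = \left(- \frac{181}{68} + \frac{1}{7}\right)^{2} = \left(- \frac{1199}{476}\right)^{2} = \frac{1437601}{226576}$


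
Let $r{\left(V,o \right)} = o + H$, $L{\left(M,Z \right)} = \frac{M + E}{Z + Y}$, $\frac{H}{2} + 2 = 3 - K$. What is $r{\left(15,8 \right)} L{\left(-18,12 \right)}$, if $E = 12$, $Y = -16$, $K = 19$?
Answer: $-42$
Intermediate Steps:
$H = -36$ ($H = -4 + 2 \left(3 - 19\right) = -4 + 2 \left(-16\right) = -4 - 32 = -36$)
$L{\left(M,Z \right)} = \frac{12 + M}{-16 + Z}$ ($L{\left(M,Z \right)} = \frac{M + 12}{Z - 16} = \frac{12 + M}{-16 + Z}$)
$r{\left(V,o \right)} = -36 + o$ ($r{\left(V,o \right)} = o - 36 = -36 + o$)
$r{\left(15,8 \right)} L{\left(-18,12 \right)} = \left(-36 + 8\right) \frac{12 - 18}{-16 + 12} = - 28 \frac{1}{-4} \left(-6\right) = - 28 \left(\left(- \frac{1}{4}\right) \left(-6\right)\right) = \left(-28\right) \frac{3}{2} = -42$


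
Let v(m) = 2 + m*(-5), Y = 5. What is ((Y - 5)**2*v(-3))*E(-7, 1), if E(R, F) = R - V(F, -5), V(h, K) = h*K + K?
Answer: 0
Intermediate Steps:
V(h, K) = K + K*h (V(h, K) = K*h + K = K + K*h)
E(R, F) = 5 + R + 5*F (E(R, F) = R - (-5)*(1 + F) = R - (-5 - 5*F) = R + (5 + 5*F) = 5 + R + 5*F)
v(m) = 2 - 5*m
((Y - 5)**2*v(-3))*E(-7, 1) = ((5 - 5)**2*(2 - 5*(-3)))*(5 - 7 + 5*1) = (0**2*(2 + 15))*(5 - 7 + 5) = (0*17)*3 = 0*3 = 0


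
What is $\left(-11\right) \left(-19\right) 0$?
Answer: $0$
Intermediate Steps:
$\left(-11\right) \left(-19\right) 0 = 209 \cdot 0 = 0$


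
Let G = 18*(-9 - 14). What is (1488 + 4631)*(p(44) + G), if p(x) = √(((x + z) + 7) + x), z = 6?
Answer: -2533266 + 6119*√101 ≈ -2.4718e+6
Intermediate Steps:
G = -414 (G = 18*(-23) = -414)
p(x) = √(13 + 2*x) (p(x) = √(((x + 6) + 7) + x) = √(((6 + x) + 7) + x) = √((13 + x) + x) = √(13 + 2*x))
(1488 + 4631)*(p(44) + G) = (1488 + 4631)*(√(13 + 2*44) - 414) = 6119*(√(13 + 88) - 414) = 6119*(√101 - 414) = 6119*(-414 + √101) = -2533266 + 6119*√101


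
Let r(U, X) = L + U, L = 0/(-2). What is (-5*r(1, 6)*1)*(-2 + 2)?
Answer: 0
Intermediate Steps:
L = 0 (L = 0*(-½) = 0)
r(U, X) = U (r(U, X) = 0 + U = U)
(-5*r(1, 6)*1)*(-2 + 2) = (-5*1*1)*(-2 + 2) = -5*1*0 = -5*0 = 0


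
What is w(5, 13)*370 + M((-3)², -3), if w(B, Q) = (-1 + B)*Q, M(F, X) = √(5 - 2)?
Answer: 19240 + √3 ≈ 19242.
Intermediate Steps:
M(F, X) = √3
w(B, Q) = Q*(-1 + B)
w(5, 13)*370 + M((-3)², -3) = (13*(-1 + 5))*370 + √3 = (13*4)*370 + √3 = 52*370 + √3 = 19240 + √3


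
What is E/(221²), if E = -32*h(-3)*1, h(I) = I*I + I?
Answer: -192/48841 ≈ -0.0039311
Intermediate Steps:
h(I) = I + I² (h(I) = I² + I = I + I²)
E = -192 (E = -(-96)*(1 - 3)*1 = -(-96)*(-2)*1 = -32*6*1 = -192*1 = -192)
E/(221²) = -192/(221²) = -192/48841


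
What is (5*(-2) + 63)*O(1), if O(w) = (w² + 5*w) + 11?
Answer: 901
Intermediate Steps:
O(w) = 11 + w² + 5*w
(5*(-2) + 63)*O(1) = (5*(-2) + 63)*(11 + 1² + 5*1) = (-10 + 63)*(11 + 1 + 5) = 53*17 = 901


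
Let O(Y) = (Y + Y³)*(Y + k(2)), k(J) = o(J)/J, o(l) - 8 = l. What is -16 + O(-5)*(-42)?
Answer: -16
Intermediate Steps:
o(l) = 8 + l
k(J) = (8 + J)/J
O(Y) = (5 + Y)*(Y + Y³) (O(Y) = (Y + Y³)*(Y + (8 + 2)/2) = (Y + Y³)*(Y + (½)*10) = (Y + Y³)*(Y + 5) = (Y + Y³)*(5 + Y) = (5 + Y)*(Y + Y³))
-16 + O(-5)*(-42) = -16 - 5*(5 - 5 + (-5)³ + 5*(-5)²)*(-42) = -16 - 5*(5 - 5 - 125 + 5*25)*(-42) = -16 - 5*(5 - 5 - 125 + 125)*(-42) = -16 - 5*0*(-42) = -16 + 0*(-42) = -16 + 0 = -16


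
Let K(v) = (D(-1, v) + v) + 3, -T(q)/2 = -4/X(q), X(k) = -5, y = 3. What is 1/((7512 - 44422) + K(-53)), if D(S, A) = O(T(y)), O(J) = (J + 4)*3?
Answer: -5/184764 ≈ -2.7062e-5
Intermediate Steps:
T(q) = -8/5 (T(q) = -(-8)/(-5) = -(-8)*(-1)/5 = -2*⅘ = -8/5)
O(J) = 12 + 3*J (O(J) = (4 + J)*3 = 12 + 3*J)
D(S, A) = 36/5 (D(S, A) = 12 + 3*(-8/5) = 12 - 24/5 = 36/5)
K(v) = 51/5 + v (K(v) = (36/5 + v) + 3 = 51/5 + v)
1/((7512 - 44422) + K(-53)) = 1/((7512 - 44422) + (51/5 - 53)) = 1/(-36910 - 214/5) = 1/(-184764/5) = -5/184764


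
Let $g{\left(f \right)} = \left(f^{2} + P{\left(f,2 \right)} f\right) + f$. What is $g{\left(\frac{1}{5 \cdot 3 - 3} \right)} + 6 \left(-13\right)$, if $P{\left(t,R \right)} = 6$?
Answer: $- \frac{11147}{144} \approx -77.41$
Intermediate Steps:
$g{\left(f \right)} = f^{2} + 7 f$ ($g{\left(f \right)} = \left(f^{2} + 6 f\right) + f = f^{2} + 7 f$)
$g{\left(\frac{1}{5 \cdot 3 - 3} \right)} + 6 \left(-13\right) = \frac{7 + \frac{1}{5 \cdot 3 - 3}}{5 \cdot 3 - 3} + 6 \left(-13\right) = \frac{7 + \frac{1}{15 - 3}}{15 - 3} - 78 = \frac{7 + \frac{1}{12}}{12} - 78 = \frac{1}{12} \cdot \frac{85}{12} - 78 = \frac{85}{144} - 78 = - \frac{11147}{144}$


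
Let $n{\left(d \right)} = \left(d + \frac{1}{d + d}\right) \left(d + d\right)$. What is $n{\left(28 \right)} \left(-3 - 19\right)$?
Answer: $-34518$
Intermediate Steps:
$n{\left(d \right)} = 2 d \left(d + \frac{1}{2 d}\right)$ ($n{\left(d \right)} = \left(d + \frac{1}{2 d}\right) 2 d = 2 d \left(d + \frac{1}{2 d}\right)$)
$n{\left(28 \right)} \left(-3 - 19\right) = \left(1 + 2 \cdot 28^{2}\right) \left(-3 - 19\right) = \left(1 + 2 \cdot 784\right) \left(-3 - 19\right) = \left(1 + 1568\right) \left(-22\right) = 1569 \left(-22\right) = -34518$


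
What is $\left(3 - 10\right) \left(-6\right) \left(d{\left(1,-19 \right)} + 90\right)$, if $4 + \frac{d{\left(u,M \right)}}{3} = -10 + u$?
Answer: $2142$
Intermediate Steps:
$d{\left(u,M \right)} = -42 + 3 u$ ($d{\left(u,M \right)} = -12 + 3 \left(-10 + u\right) = -12 + \left(-30 + 3 u\right) = -42 + 3 u$)
$\left(3 - 10\right) \left(-6\right) \left(d{\left(1,-19 \right)} + 90\right) = \left(3 - 10\right) \left(-6\right) \left(\left(-42 + 3 \cdot 1\right) + 90\right) = \left(-7\right) \left(-6\right) \left(\left(-42 + 3\right) + 90\right) = 42 \left(-39 + 90\right) = 42 \cdot 51 = 2142$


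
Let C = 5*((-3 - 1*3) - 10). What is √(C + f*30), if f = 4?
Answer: 2*√10 ≈ 6.3246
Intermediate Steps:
C = -80 (C = 5*((-3 - 3) - 10) = 5*(-6 - 10) = 5*(-16) = -80)
√(C + f*30) = √(-80 + 4*30) = √(-80 + 120) = √40 = 2*√10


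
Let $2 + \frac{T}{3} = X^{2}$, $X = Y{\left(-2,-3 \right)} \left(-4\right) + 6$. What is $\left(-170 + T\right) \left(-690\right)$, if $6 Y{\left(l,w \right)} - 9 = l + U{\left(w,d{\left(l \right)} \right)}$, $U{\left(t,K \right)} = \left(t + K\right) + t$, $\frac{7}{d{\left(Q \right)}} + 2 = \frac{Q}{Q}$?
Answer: $-85560$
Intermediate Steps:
$d{\left(Q \right)} = -7$ ($d{\left(Q \right)} = \frac{7}{-2 + \frac{Q}{Q}} = \frac{7}{-2 + 1} = \frac{7}{-1} = 7 \left(-1\right) = -7$)
$U{\left(t,K \right)} = K + 2 t$ ($U{\left(t,K \right)} = \left(K + t\right) + t = K + 2 t$)
$Y{\left(l,w \right)} = \frac{1}{3} + \frac{w}{3} + \frac{l}{6}$ ($Y{\left(l,w \right)} = \frac{3}{2} + \frac{l + \left(-7 + 2 w\right)}{6} = \frac{3}{2} + \frac{-7 + l + 2 w}{6} = \frac{3}{2} + \left(- \frac{7}{6} + \frac{w}{3} + \frac{l}{6}\right) = \frac{1}{3} + \frac{w}{3} + \frac{l}{6}$)
$X = 10$ ($X = \left(\frac{1}{3} + \frac{1}{3} \left(-3\right) + \frac{1}{6} \left(-2\right)\right) \left(-4\right) + 6 = \left(\frac{1}{3} - 1 - \frac{1}{3}\right) \left(-4\right) + 6 = \left(-1\right) \left(-4\right) + 6 = 4 + 6 = 10$)
$T = 294$ ($T = -6 + 3 \cdot 10^{2} = -6 + 3 \cdot 100 = -6 + 300 = 294$)
$\left(-170 + T\right) \left(-690\right) = \left(-170 + 294\right) \left(-690\right) = 124 \left(-690\right) = -85560$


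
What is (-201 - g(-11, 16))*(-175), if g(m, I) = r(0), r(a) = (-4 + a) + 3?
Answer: 35000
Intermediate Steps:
r(a) = -1 + a
g(m, I) = -1 (g(m, I) = -1 + 0 = -1)
(-201 - g(-11, 16))*(-175) = (-201 - 1*(-1))*(-175) = (-201 + 1)*(-175) = -200*(-175) = 35000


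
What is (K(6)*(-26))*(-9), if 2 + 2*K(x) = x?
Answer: 468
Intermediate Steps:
K(x) = -1 + x/2
(K(6)*(-26))*(-9) = ((-1 + (1/2)*6)*(-26))*(-9) = ((-1 + 3)*(-26))*(-9) = (2*(-26))*(-9) = -52*(-9) = 468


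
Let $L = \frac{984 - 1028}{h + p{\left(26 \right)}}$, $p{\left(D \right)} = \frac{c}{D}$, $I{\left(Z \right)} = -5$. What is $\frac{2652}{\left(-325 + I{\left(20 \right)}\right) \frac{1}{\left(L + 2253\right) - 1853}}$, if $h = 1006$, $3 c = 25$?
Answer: $- \frac{13876045456}{4317115} \approx -3214.2$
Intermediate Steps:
$c = \frac{25}{3}$ ($c = \frac{1}{3} \cdot 25 = \frac{25}{3} \approx 8.3333$)
$p{\left(D \right)} = \frac{25}{3 D}$
$L = - \frac{3432}{78493}$ ($L = \frac{984 - 1028}{1006 + \frac{25}{3 \cdot 26}} = - \frac{44}{1006 + \frac{25}{3} \cdot \frac{1}{26}} = - \frac{44}{1006 + \frac{25}{78}} = - \frac{44}{\frac{78493}{78}} = \left(-44\right) \frac{78}{78493} = - \frac{3432}{78493} \approx -0.043724$)
$\frac{2652}{\left(-325 + I{\left(20 \right)}\right) \frac{1}{\left(L + 2253\right) - 1853}} = \frac{2652}{\left(-325 - 5\right) \frac{1}{\left(- \frac{3432}{78493} + 2253\right) - 1853}} = \frac{2652}{\left(-330\right) \frac{1}{\frac{176841297}{78493} - 1853}} = \frac{2652}{\left(-330\right) \frac{1}{\frac{31393768}{78493}}} = \frac{2652}{\left(-330\right) \frac{78493}{31393768}} = \frac{2652}{- \frac{12951345}{15696884}} = 2652 \left(- \frac{15696884}{12951345}\right) = - \frac{13876045456}{4317115}$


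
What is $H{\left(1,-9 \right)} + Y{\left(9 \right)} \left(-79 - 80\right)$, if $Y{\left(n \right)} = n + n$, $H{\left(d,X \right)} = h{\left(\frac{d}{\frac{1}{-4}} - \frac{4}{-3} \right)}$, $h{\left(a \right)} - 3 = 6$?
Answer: $-2853$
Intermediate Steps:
$h{\left(a \right)} = 9$ ($h{\left(a \right)} = 3 + 6 = 9$)
$H{\left(d,X \right)} = 9$
$Y{\left(n \right)} = 2 n$
$H{\left(1,-9 \right)} + Y{\left(9 \right)} \left(-79 - 80\right) = 9 + 2 \cdot 9 \left(-79 - 80\right) = 9 + 18 \left(-79 - 80\right) = 9 + 18 \left(-159\right) = 9 - 2862 = -2853$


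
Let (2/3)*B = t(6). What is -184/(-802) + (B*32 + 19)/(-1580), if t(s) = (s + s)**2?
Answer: -2633971/633580 ≈ -4.1573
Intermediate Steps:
t(s) = 4*s**2 (t(s) = (2*s)**2 = 4*s**2)
B = 216 (B = 3*(4*6**2)/2 = 3*(4*36)/2 = (3/2)*144 = 216)
-184/(-802) + (B*32 + 19)/(-1580) = -184/(-802) + (216*32 + 19)/(-1580) = -184*(-1/802) + (6912 + 19)*(-1/1580) = 92/401 + 6931*(-1/1580) = 92/401 - 6931/1580 = -2633971/633580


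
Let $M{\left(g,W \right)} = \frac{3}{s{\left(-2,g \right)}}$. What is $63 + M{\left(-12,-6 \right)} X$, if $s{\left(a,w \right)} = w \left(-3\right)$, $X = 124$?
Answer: $\frac{220}{3} \approx 73.333$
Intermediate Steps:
$s{\left(a,w \right)} = - 3 w$
$M{\left(g,W \right)} = - \frac{1}{g}$ ($M{\left(g,W \right)} = \frac{3}{\left(-3\right) g} = 3 \left(- \frac{1}{3 g}\right) = - \frac{1}{g}$)
$63 + M{\left(-12,-6 \right)} X = 63 + - \frac{1}{-12} \cdot 124 = 63 + \left(-1\right) \left(- \frac{1}{12}\right) 124 = 63 + \frac{1}{12} \cdot 124 = 63 + \frac{31}{3} = \frac{220}{3}$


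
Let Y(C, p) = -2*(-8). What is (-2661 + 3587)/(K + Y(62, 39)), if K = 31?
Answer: 926/47 ≈ 19.702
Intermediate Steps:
Y(C, p) = 16
(-2661 + 3587)/(K + Y(62, 39)) = (-2661 + 3587)/(31 + 16) = 926/47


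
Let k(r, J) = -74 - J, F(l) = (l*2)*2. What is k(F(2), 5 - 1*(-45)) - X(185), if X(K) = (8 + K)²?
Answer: -37373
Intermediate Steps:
F(l) = 4*l (F(l) = (2*l)*2 = 4*l)
k(F(2), 5 - 1*(-45)) - X(185) = (-74 - (5 - 1*(-45))) - (8 + 185)² = (-74 - (5 + 45)) - 1*193² = (-74 - 1*50) - 1*37249 = (-74 - 50) - 37249 = -124 - 37249 = -37373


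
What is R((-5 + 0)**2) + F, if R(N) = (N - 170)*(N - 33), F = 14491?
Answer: 15651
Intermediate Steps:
R(N) = (-170 + N)*(-33 + N)
R((-5 + 0)**2) + F = (5610 + ((-5 + 0)**2)**2 - 203*(-5 + 0)**2) + 14491 = (5610 + ((-5)**2)**2 - 203*(-5)**2) + 14491 = (5610 + 25**2 - 203*25) + 14491 = (5610 + 625 - 5075) + 14491 = 1160 + 14491 = 15651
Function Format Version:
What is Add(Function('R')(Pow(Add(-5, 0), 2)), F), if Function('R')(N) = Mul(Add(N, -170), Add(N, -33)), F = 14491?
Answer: 15651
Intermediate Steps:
Function('R')(N) = Mul(Add(-170, N), Add(-33, N))
Add(Function('R')(Pow(Add(-5, 0), 2)), F) = Add(Add(5610, Pow(Pow(Add(-5, 0), 2), 2), Mul(-203, Pow(Add(-5, 0), 2))), 14491) = Add(Add(5610, Pow(Pow(-5, 2), 2), Mul(-203, Pow(-5, 2))), 14491) = Add(Add(5610, Pow(25, 2), Mul(-203, 25)), 14491) = Add(Add(5610, 625, -5075), 14491) = Add(1160, 14491) = 15651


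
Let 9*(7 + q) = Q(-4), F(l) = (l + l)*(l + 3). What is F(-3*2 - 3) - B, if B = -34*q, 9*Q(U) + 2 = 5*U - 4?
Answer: -11414/81 ≈ -140.91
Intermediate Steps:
Q(U) = -2/3 + 5*U/9 (Q(U) = -2/9 + (5*U - 4)/9 = -2/9 + (-4 + 5*U)/9 = -2/9 + (-4/9 + 5*U/9) = -2/3 + 5*U/9)
F(l) = 2*l*(3 + l) (F(l) = (2*l)*(3 + l) = 2*l*(3 + l))
q = -593/81 (q = -7 + (-2/3 + (5/9)*(-4))/9 = -7 + (-2/3 - 20/9)/9 = -7 + (1/9)*(-26/9) = -7 - 26/81 = -593/81 ≈ -7.3210)
B = 20162/81 (B = -34*(-593/81) = 20162/81 ≈ 248.91)
F(-3*2 - 3) - B = 2*(-3*2 - 3)*(3 + (-3*2 - 3)) - 1*20162/81 = 2*(-6 - 3)*(3 + (-6 - 3)) - 20162/81 = 2*(-9)*(3 - 9) - 20162/81 = 2*(-9)*(-6) - 20162/81 = 108 - 20162/81 = -11414/81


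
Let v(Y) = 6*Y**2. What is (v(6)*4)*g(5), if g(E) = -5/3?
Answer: -1440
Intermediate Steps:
g(E) = -5/3 (g(E) = -5*1/3 = -5/3)
(v(6)*4)*g(5) = ((6*6**2)*4)*(-5/3) = ((6*36)*4)*(-5/3) = (216*4)*(-5/3) = 864*(-5/3) = -1440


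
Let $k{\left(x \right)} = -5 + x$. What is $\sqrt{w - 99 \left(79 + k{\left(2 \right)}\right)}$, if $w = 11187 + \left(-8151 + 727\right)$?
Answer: $i \sqrt{3761} \approx 61.327 i$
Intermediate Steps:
$w = 3763$ ($w = 11187 - 7424 = 3763$)
$\sqrt{w - 99 \left(79 + k{\left(2 \right)}\right)} = \sqrt{3763 - 99 \left(79 + \left(-5 + 2\right)\right)} = \sqrt{3763 - 99 \left(79 - 3\right)} = \sqrt{3763 - 7524} = \sqrt{-3761} = i \sqrt{3761}$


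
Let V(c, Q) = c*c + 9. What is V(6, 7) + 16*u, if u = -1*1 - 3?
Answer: -19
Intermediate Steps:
u = -4 (u = -1 - 3 = -4)
V(c, Q) = 9 + c² (V(c, Q) = c² + 9 = 9 + c²)
V(6, 7) + 16*u = (9 + 6²) + 16*(-4) = (9 + 36) - 64 = 45 - 64 = -19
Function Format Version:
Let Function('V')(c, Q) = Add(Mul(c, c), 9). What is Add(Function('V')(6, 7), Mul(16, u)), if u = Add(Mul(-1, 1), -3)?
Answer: -19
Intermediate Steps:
u = -4 (u = Add(-1, -3) = -4)
Function('V')(c, Q) = Add(9, Pow(c, 2)) (Function('V')(c, Q) = Add(Pow(c, 2), 9) = Add(9, Pow(c, 2)))
Add(Function('V')(6, 7), Mul(16, u)) = Add(Add(9, Pow(6, 2)), Mul(16, -4)) = Add(Add(9, 36), -64) = Add(45, -64) = -19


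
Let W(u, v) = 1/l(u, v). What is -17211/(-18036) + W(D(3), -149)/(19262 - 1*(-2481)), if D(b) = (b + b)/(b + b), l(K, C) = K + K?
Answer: 124742597/130718916 ≈ 0.95428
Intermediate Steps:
l(K, C) = 2*K
D(b) = 1 (D(b) = (2*b)/((2*b)) = (2*b)*(1/(2*b)) = 1)
W(u, v) = 1/(2*u)
-17211/(-18036) + W(D(3), -149)/(19262 - 1*(-2481)) = -17211/(-18036) + ((1/2)/1)/(19262 - 1*(-2481)) = -17211*(-1/18036) + ((1/2)*1)/(19262 + 2481) = 5737/6012 + (1/2)/21743 = 5737/6012 + (1/2)*(1/21743) = 5737/6012 + 1/43486 = 124742597/130718916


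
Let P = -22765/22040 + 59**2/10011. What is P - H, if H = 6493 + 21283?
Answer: -42267004087/1521672 ≈ -27777.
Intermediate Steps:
H = 27776
P = -1042615/1521672 (P = -22765*1/22040 + 3481*(1/10011) = -157/152 + 3481/10011 = -1042615/1521672 ≈ -0.68518)
P - H = -1042615/1521672 - 1*27776 = -1042615/1521672 - 27776 = -42267004087/1521672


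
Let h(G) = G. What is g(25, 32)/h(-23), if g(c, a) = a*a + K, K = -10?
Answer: -1014/23 ≈ -44.087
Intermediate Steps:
g(c, a) = -10 + a² (g(c, a) = a*a - 10 = a² - 10 = -10 + a²)
g(25, 32)/h(-23) = (-10 + 32²)/(-23) = (-10 + 1024)*(-1/23) = 1014*(-1/23) = -1014/23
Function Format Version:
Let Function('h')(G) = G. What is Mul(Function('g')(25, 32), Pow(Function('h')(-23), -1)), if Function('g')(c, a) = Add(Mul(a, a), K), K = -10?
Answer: Rational(-1014, 23) ≈ -44.087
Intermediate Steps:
Function('g')(c, a) = Add(-10, Pow(a, 2)) (Function('g')(c, a) = Add(Mul(a, a), -10) = Add(Pow(a, 2), -10) = Add(-10, Pow(a, 2)))
Mul(Function('g')(25, 32), Pow(Function('h')(-23), -1)) = Mul(Add(-10, Pow(32, 2)), Pow(-23, -1)) = Mul(Add(-10, 1024), Rational(-1, 23)) = Mul(1014, Rational(-1, 23)) = Rational(-1014, 23)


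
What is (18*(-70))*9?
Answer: -11340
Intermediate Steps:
(18*(-70))*9 = -1260*9 = -11340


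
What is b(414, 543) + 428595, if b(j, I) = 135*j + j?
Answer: 484899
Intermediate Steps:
b(j, I) = 136*j
b(414, 543) + 428595 = 136*414 + 428595 = 56304 + 428595 = 484899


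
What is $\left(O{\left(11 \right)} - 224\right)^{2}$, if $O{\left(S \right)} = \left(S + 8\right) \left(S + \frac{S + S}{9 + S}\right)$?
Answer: $\frac{3481}{100} \approx 34.81$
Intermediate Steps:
$O{\left(S \right)} = \left(8 + S\right) \left(S + \frac{2 S}{9 + S}\right)$
$\left(O{\left(11 \right)} - 224\right)^{2} = \left(\frac{11 \left(88 + 11^{2} + 19 \cdot 11\right)}{9 + 11} - 224\right)^{2} = \left(\frac{11 \left(88 + 121 + 209\right)}{20} - 224\right)^{2} = \left(11 \cdot \frac{1}{20} \cdot 418 - 224\right)^{2} = \left(\frac{2299}{10} - 224\right)^{2} = \left(\frac{59}{10}\right)^{2} = \frac{3481}{100}$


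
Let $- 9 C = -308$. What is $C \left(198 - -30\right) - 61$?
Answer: $\frac{23225}{3} \approx 7741.7$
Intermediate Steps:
$C = \frac{308}{9}$ ($C = \left(- \frac{1}{9}\right) \left(-308\right) = \frac{308}{9} \approx 34.222$)
$C \left(198 - -30\right) - 61 = \frac{308 \left(198 - -30\right)}{9} - 61 = \frac{308 \left(198 + 30\right)}{9} - 61 = \frac{308}{9} \cdot 228 - 61 = \frac{23408}{3} - 61 = \frac{23225}{3}$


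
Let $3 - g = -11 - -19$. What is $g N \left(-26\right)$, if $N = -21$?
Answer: $-2730$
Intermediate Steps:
$g = -5$ ($g = 3 - \left(-11 - -19\right) = 3 - \left(-11 + 19\right) = 3 - 8 = -5$)
$g N \left(-26\right) = \left(-5\right) \left(-21\right) \left(-26\right) = 105 \left(-26\right) = -2730$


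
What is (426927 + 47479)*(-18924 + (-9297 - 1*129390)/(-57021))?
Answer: -170616436035034/19007 ≈ -8.9765e+9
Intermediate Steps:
(426927 + 47479)*(-18924 + (-9297 - 1*129390)/(-57021)) = 474406*(-18924 + (-9297 - 129390)*(-1/57021)) = 474406*(-18924 - 138687*(-1/57021)) = 474406*(-18924 + 46229/19007) = 474406*(-359642239/19007) = -170616436035034/19007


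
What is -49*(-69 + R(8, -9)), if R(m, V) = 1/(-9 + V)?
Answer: 60907/18 ≈ 3383.7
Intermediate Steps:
-49*(-69 + R(8, -9)) = -49*(-69 + 1/(-9 - 9)) = -49*(-69 + 1/(-18)) = -49*(-69 - 1/18) = -49*(-1243/18) = 60907/18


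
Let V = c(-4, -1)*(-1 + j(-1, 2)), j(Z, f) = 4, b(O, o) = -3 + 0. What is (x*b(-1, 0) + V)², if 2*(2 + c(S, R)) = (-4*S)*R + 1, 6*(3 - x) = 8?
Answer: 4489/4 ≈ 1122.3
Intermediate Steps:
b(O, o) = -3
x = 5/3 (x = 3 - ⅙*8 = 3 - 4/3 = 5/3 ≈ 1.6667)
c(S, R) = -3/2 - 2*R*S (c(S, R) = -2 + ((-4*S)*R + 1)/2 = -2 + (-4*R*S + 1)/2 = -2 + (1 - 4*R*S)/2 = -2 + (½ - 2*R*S) = -3/2 - 2*R*S)
V = -57/2 (V = (-3/2 - 2*(-1)*(-4))*(-1 + 4) = (-3/2 - 8)*3 = -19/2*3 = -57/2 ≈ -28.500)
(x*b(-1, 0) + V)² = ((5/3)*(-3) - 57/2)² = (-5 - 57/2)² = (-67/2)² = 4489/4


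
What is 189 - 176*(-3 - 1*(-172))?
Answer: -29555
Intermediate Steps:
189 - 176*(-3 - 1*(-172)) = 189 - 176*(-3 + 172) = 189 - 176*169 = 189 - 29744 = -29555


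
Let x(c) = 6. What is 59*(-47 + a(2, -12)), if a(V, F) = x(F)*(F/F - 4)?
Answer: -3835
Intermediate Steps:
a(V, F) = -18 (a(V, F) = 6*(F/F - 4) = 6*(1 - 4) = 6*(-3) = -18)
59*(-47 + a(2, -12)) = 59*(-47 - 18) = 59*(-65) = -3835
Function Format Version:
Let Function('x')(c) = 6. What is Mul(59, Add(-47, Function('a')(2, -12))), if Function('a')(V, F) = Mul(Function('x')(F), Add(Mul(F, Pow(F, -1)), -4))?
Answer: -3835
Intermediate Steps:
Function('a')(V, F) = -18 (Function('a')(V, F) = Mul(6, Add(Mul(F, Pow(F, -1)), -4)) = Mul(6, Add(1, -4)) = Mul(6, -3) = -18)
Mul(59, Add(-47, Function('a')(2, -12))) = Mul(59, Add(-47, -18)) = Mul(59, -65) = -3835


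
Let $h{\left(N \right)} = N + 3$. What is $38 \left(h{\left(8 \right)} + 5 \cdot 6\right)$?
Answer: $1558$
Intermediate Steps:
$h{\left(N \right)} = 3 + N$
$38 \left(h{\left(8 \right)} + 5 \cdot 6\right) = 38 \left(\left(3 + 8\right) + 5 \cdot 6\right) = 38 \left(11 + 30\right) = 38 \cdot 41 = 1558$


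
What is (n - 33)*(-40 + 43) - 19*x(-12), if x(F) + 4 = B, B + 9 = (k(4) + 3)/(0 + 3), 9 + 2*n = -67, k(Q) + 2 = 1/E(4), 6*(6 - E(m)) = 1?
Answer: 2791/105 ≈ 26.581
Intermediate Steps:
E(m) = 35/6 (E(m) = 6 - ⅙*1 = 6 - ⅙ = 35/6)
k(Q) = -64/35 (k(Q) = -2 + 1/(35/6) = -2 + 6/35 = -64/35)
n = -38 (n = -9/2 + (½)*(-67) = -9/2 - 67/2 = -38)
B = -904/105 (B = -9 + (-64/35 + 3)/(0 + 3) = -9 + (41/35)/3 = -9 + (41/35)*(⅓) = -9 + 41/105 = -904/105 ≈ -8.6095)
x(F) = -1324/105 (x(F) = -4 - 904/105 = -1324/105)
(n - 33)*(-40 + 43) - 19*x(-12) = (-38 - 33)*(-40 + 43) - 19*(-1324/105) = -71*3 + 25156/105 = -213 + 25156/105 = 2791/105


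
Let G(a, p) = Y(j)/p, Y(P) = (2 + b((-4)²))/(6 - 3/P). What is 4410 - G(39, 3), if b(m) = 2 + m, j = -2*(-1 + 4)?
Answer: 171950/39 ≈ 4409.0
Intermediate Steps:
j = -6 (j = -2*3 = -6)
Y(P) = 20/(6 - 3/P) (Y(P) = (2 + (2 + (-4)²))/(6 - 3/P) = (2 + (2 + 16))/(6 - 3/P) = (2 + 18)/(6 - 3/P) = 20/(6 - 3/P))
G(a, p) = 40/(13*p) (G(a, p) = ((20/3)*(-6)/(-1 + 2*(-6)))/p = ((20/3)*(-6)/(-1 - 12))/p = ((20/3)*(-6)/(-13))/p = ((20/3)*(-6)*(-1/13))/p = 40/(13*p))
4410 - G(39, 3) = 4410 - 40/(13*3) = 4410 - 1*40/39 = 4410 - 40/39 = 171950/39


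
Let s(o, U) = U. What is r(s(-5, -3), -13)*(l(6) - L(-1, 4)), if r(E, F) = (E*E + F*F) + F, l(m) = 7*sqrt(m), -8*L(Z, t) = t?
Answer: 165/2 + 1155*sqrt(6) ≈ 2911.7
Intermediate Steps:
L(Z, t) = -t/8
r(E, F) = F + E**2 + F**2 (r(E, F) = (E**2 + F**2) + F = F + E**2 + F**2)
r(s(-5, -3), -13)*(l(6) - L(-1, 4)) = (-13 + (-3)**2 + (-13)**2)*(7*sqrt(6) - (-1)*4/8) = (-13 + 9 + 169)*(7*sqrt(6) - 1*(-1/2)) = 165*(7*sqrt(6) + 1/2) = 165*(1/2 + 7*sqrt(6)) = 165/2 + 1155*sqrt(6)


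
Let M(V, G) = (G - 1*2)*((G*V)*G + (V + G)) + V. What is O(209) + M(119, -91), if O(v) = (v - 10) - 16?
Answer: -91648129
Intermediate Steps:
O(v) = -26 + v (O(v) = (-10 + v) - 16 = -26 + v)
M(V, G) = V + (-2 + G)*(G + V + V*G²) (M(V, G) = (G - 2)*(V*G² + (G + V)) + V = (-2 + G)*(G + V + V*G²) + V = V + (-2 + G)*(G + V + V*G²))
O(209) + M(119, -91) = (-26 + 209) + ((-91)² - 1*119 - 2*(-91) - 91*119 + 119*(-91)³ - 2*119*(-91)²) = 183 + (8281 - 119 + 182 - 10829 + 119*(-753571) - 2*119*8281) = 183 + (8281 - 119 + 182 - 10829 - 89674949 - 1970878) = 183 - 91648312 = -91648129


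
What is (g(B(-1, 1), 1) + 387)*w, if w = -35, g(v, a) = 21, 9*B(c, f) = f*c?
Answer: -14280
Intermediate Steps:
B(c, f) = c*f/9 (B(c, f) = (f*c)/9 = (c*f)/9 = c*f/9)
(g(B(-1, 1), 1) + 387)*w = (21 + 387)*(-35) = 408*(-35) = -14280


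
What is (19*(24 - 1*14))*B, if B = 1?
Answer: 190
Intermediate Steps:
(19*(24 - 1*14))*B = (19*(24 - 1*14))*1 = (19*(24 - 14))*1 = (19*10)*1 = 190*1 = 190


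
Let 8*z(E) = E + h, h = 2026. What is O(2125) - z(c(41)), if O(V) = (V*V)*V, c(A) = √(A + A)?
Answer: 38382811487/4 - √82/8 ≈ 9.5957e+9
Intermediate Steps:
c(A) = √2*√A (c(A) = √(2*A) = √2*√A)
z(E) = 1013/4 + E/8 (z(E) = (E + 2026)/8 = (2026 + E)/8 = 1013/4 + E/8)
O(V) = V³ (O(V) = V²*V = V³)
O(2125) - z(c(41)) = 2125³ - (1013/4 + (√2*√41)/8) = 9595703125 - (1013/4 + √82/8) = 9595703125 + (-1013/4 - √82/8) = 38382811487/4 - √82/8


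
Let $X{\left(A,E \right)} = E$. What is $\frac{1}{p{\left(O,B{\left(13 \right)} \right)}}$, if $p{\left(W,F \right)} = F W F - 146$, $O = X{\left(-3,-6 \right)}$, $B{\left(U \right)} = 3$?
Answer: $- \frac{1}{200} \approx -0.005$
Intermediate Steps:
$O = -6$
$p{\left(W,F \right)} = -146 + W F^{2}$ ($p{\left(W,F \right)} = W F^{2} - 146 = -146 + W F^{2}$)
$\frac{1}{p{\left(O,B{\left(13 \right)} \right)}} = \frac{1}{-146 - 6 \cdot 3^{2}} = \frac{1}{-146 - 54} = \frac{1}{-200} = - \frac{1}{200}$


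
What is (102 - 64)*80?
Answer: 3040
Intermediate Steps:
(102 - 64)*80 = 38*80 = 3040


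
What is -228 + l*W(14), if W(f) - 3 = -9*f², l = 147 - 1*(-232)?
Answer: -667647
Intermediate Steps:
l = 379 (l = 147 + 232 = 379)
W(f) = 3 - 9*f²
-228 + l*W(14) = -228 + 379*(3 - 9*14²) = -228 + 379*(3 - 9*196) = -228 + 379*(3 - 1764) = -228 + 379*(-1761) = -228 - 667419 = -667647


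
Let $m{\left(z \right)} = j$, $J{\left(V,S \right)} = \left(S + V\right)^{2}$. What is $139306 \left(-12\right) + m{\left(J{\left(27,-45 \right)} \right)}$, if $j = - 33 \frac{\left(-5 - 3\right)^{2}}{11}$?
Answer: $-1671864$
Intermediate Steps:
$j = -192$ ($j = - 33 \left(-8\right)^{2} \cdot \frac{1}{11} = - 33 \cdot 64 \cdot \frac{1}{11} = \left(-33\right) \frac{64}{11} = -192$)
$m{\left(z \right)} = -192$
$139306 \left(-12\right) + m{\left(J{\left(27,-45 \right)} \right)} = 139306 \left(-12\right) - 192 = -1671672 - 192 = -1671864$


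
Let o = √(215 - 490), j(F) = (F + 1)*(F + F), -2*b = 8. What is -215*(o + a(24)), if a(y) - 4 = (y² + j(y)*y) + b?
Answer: -6315840 - 1075*I*√11 ≈ -6.3158e+6 - 3565.4*I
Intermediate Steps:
b = -4 (b = -½*8 = -4)
j(F) = 2*F*(1 + F) (j(F) = (1 + F)*(2*F) = 2*F*(1 + F))
o = 5*I*√11 (o = √(-275) = 5*I*√11 ≈ 16.583*I)
a(y) = y² + 2*y²*(1 + y) (a(y) = 4 + ((y² + (2*y*(1 + y))*y) - 4) = 4 + ((y² + 2*y²*(1 + y)) - 4) = 4 + (-4 + y² + 2*y²*(1 + y)) = y² + 2*y²*(1 + y))
-215*(o + a(24)) = -215*(5*I*√11 + 24²*(3 + 2*24)) = -215*(5*I*√11 + 576*(3 + 48)) = -215*(5*I*√11 + 576*51) = -215*(5*I*√11 + 29376) = -215*(29376 + 5*I*√11) = -6315840 - 1075*I*√11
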